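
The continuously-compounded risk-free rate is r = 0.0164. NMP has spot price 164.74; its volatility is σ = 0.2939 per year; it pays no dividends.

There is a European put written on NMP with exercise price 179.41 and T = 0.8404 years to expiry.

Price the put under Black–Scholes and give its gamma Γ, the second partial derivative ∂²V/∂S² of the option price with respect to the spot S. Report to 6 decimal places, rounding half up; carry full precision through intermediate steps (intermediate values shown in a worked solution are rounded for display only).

price = 25.052549
Γ = 0.008912

σ√T = 0.2939·√0.8404 = 0.269428
d₁ = (ln(S/K) + (r+σ²/2)T) / (σ√T) = (ln(164.74/179.41) + (0.0164+0.2939²/2)·0.8404) / 0.269428 = (-0.085305 + 0.050078) / 0.269428 = -0.130747
d₂ = d₁ − σ√T = -0.130747 − 0.269428 = -0.400175
e^{−rT} = 0.986312
N(−d₁) = 0.552012,  N(−d₂) = 0.655486
Put price V = K·e^{−rT}·N(−d₂) − S·N(−d₁) = 115.991065 − 90.938516 = 25.052549
φ(d₁) = (1/√(2π))·e^{−d₁²/2} = 0.395547
Γ = φ(d₁) / (S·σ·√T) = 0.008912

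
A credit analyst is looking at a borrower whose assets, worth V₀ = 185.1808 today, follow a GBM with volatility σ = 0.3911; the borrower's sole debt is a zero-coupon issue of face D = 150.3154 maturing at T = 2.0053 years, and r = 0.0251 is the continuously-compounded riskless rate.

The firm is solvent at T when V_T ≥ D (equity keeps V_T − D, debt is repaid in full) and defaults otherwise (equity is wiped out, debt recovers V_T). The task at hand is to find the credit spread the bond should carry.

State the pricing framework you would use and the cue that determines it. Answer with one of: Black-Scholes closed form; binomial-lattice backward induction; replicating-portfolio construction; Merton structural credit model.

framework: Merton structural credit model

Key observation: a levered firm with one bullet debt due at 2.0053 years is the canonical structural-credit setup: equity is a call on the firm's assets struck at the face value.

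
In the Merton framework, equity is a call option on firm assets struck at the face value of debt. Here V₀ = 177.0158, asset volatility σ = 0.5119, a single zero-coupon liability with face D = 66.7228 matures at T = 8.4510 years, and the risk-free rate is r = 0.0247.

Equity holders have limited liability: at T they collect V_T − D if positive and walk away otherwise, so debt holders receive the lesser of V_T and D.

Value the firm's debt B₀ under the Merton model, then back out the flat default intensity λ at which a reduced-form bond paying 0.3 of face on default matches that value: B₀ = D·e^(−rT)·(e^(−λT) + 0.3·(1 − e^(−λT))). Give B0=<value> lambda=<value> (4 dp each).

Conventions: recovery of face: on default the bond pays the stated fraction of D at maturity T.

B0=39.1326 lambda=0.0597

With assets at 177.0158 and a single debt payment of 66.7228 at 8.4510 years:
d₁ = [ln(V₀/D) + (r + σ²/2)T] / (σ√T)
   = [ln(177.0158/66.7228) + (0.0247 + 0.5·0.5119²)·8.4510] / (0.5119·√8.4510)
   = [0.975692 + 1.315997] / 1.488124 = 1.539985
d₂ = d₁ − σ√T = 1.539985 − 1.488124 = 0.051861
N(d₁) = 0.938218,  N(d₂) = 0.520680,  e^(−rT) = 0.811606
E₀ = V₀·N(d₁) − D·e^(−rT)·N(d₂)
   = 177.0158·0.938218 − 66.7228·0.811606·0.520680 = 137.883193
B₀ = V₀ − E₀ = 177.0158 − 137.883193 = 39.132607
e^(−λT) = (B₀·e^(rT)/D − 0.3)/(1 − 0.3) = (39.1326·1.232124/66.7228 − 0.3)/0.7 = 0.60376416
λ = −ln(0.60376416)/8.4510 = 0.059706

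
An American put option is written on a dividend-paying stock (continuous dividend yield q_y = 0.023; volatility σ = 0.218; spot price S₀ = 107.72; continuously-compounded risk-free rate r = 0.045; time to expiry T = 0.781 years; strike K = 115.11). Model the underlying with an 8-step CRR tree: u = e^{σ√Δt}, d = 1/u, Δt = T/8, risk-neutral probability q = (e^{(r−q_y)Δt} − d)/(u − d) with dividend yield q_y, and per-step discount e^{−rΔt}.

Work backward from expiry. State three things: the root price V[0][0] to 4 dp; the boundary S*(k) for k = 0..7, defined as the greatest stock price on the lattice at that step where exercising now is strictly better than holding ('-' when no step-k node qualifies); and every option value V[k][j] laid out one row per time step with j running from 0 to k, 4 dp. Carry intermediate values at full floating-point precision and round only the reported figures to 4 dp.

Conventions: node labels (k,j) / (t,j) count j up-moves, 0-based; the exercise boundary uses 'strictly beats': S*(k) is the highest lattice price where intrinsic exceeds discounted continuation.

Δt=0.09763  u=1.07049  d=0.93415  q=0.49875  discount=0.99562
step 8 (expiry): payoffs max(K−S,0) = 52.6440 43.5275 33.0805 21.1088 7.3900 0.0000 0.0000 0.0000 0.0000
step 7: (k=7,j=0): S=66.8691, K−S=48.2409, hold=47.8863 ⇒ V=48.2409 exercise | (k=7,j=1): S=76.6282, K−S=38.4818, hold=38.1491 ⇒ V=38.4818 exercise | (k=7,j=2): S=87.8115, K−S=27.2985, hold=26.9908 ⇒ V=27.2985 exercise | (k=7,j=3): S=100.6271, K−S=14.4829, hold=14.2041 ⇒ V=14.4829 exercise | (k=7,j=4): S=115.3129, K−S=0.0000, hold=3.6880 ⇒ V=3.6880 continue | (k=7,j=5): S=132.1421, K−S=0.0000, hold=0.0000 ⇒ V=0.0000 continue | (k=7,j=6): S=151.4273, K−S=0.0000, hold=0.0000 ⇒ V=0.0000 continue | (k=7,j=7): S=173.5271, K−S=0.0000, hold=0.0000 ⇒ V=0.0000 continue  boundary S*=100.6271
step 6: (k=6,j=0): S=71.5825, K−S=43.5275, hold=43.1835 ⇒ V=43.5275 exercise | (k=6,j=1): S=82.0295, K−S=33.0805, hold=32.7599 ⇒ V=33.0805 exercise | (k=6,j=2): S=94.0012, K−S=21.1088, hold=20.8151 ⇒ V=21.1088 exercise | (k=6,j=3): S=107.7200, K−S=7.3900, hold=9.0591 ⇒ V=9.0591 continue | (k=6,j=4): S=123.4410, K−S=0.0000, hold=1.8405 ⇒ V=1.8405 continue | (k=6,j=5): S=141.4564, K−S=0.0000, hold=0.0000 ⇒ V=0.0000 continue | (k=6,j=6): S=162.1010, K−S=0.0000, hold=0.0000 ⇒ V=0.0000 continue  boundary S*=94.0012
step 5: (k=5,j=0): S=76.6282, K−S=38.4818, hold=38.1491 ⇒ V=38.4818 exercise | (k=5,j=1): S=87.8115, K−S=27.2985, hold=26.9908 ⇒ V=27.2985 exercise | (k=5,j=2): S=100.6271, K−S=14.4829, hold=15.0329 ⇒ V=15.0329 continue | (k=5,j=3): S=115.3129, K−S=0.0000, hold=5.4349 ⇒ V=5.4349 continue | (k=5,j=4): S=132.1421, K−S=0.0000, hold=0.9185 ⇒ V=0.9185 continue | (k=5,j=5): S=151.4273, K−S=0.0000, hold=0.0000 ⇒ V=0.0000 continue  boundary S*=87.8115
step 4: (k=4,j=0): S=82.0295, K−S=33.0805, hold=32.7599 ⇒ V=33.0805 exercise | (k=4,j=1): S=94.0012, K−S=21.1088, hold=21.0882 ⇒ V=21.1088 exercise | (k=4,j=2): S=107.7200, K−S=7.3900, hold=10.2010 ⇒ V=10.2010 continue | (k=4,j=3): S=123.4410, K−S=0.0000, hold=3.1684 ⇒ V=3.1684 continue | (k=4,j=4): S=141.4564, K−S=0.0000, hold=0.4584 ⇒ V=0.4584 continue  boundary S*=94.0012
step 3: (k=3,j=0): S=87.8115, K−S=27.2985, hold=26.9908 ⇒ V=27.2985 exercise | (k=3,j=1): S=100.6271, K−S=14.4829, hold=15.5999 ⇒ V=15.5999 continue | (k=3,j=2): S=115.3129, K−S=0.0000, hold=6.6642 ⇒ V=6.6642 continue | (k=3,j=3): S=132.1421, K−S=0.0000, hold=1.8088 ⇒ V=1.8088 continue  boundary S*=87.8115
step 2: (k=2,j=0): S=94.0012, K−S=21.1088, hold=21.3697 ⇒ V=21.3697 continue | (k=2,j=1): S=107.7200, K−S=7.3900, hold=11.0944 ⇒ V=11.0944 continue | (k=2,j=2): S=123.4410, K−S=0.0000, hold=4.2240 ⇒ V=4.2240 continue  boundary S*=-
step 1: (k=1,j=0): S=100.6271, K−S=14.4829, hold=16.1737 ⇒ V=16.1737 continue | (k=1,j=1): S=115.3129, K−S=0.0000, hold=7.6342 ⇒ V=7.6342 continue  boundary S*=-
step 0: (k=0,j=0): S=107.7200, K−S=7.3900, hold=11.8624 ⇒ V=11.8624 continue  boundary S*=-

price = 11.8624
boundary = - - - 87.8115 94.0012 87.8115 94.0012 100.6271
tree:
11.8624
16.1737 7.6342
21.3697 11.0944 4.2240
27.2985 15.5999 6.6642 1.8088
33.0805 21.1088 10.2010 3.1684 0.4584
38.4818 27.2985 15.0329 5.4349 0.9185 0.0000
43.5275 33.0805 21.1088 9.0591 1.8405 0.0000 0.0000
48.2409 38.4818 27.2985 14.4829 3.6880 0.0000 0.0000 0.0000
52.6440 43.5275 33.0805 21.1088 7.3900 0.0000 0.0000 0.0000 0.0000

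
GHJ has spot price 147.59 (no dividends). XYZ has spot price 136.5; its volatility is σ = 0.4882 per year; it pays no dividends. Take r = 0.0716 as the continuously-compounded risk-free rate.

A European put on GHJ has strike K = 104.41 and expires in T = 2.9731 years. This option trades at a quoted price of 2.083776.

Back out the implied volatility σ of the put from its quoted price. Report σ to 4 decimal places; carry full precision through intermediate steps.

At σ = 0.2473 the Black–Scholes value reproduces the quote:
σ√T = 0.2473·√2.9731 = 0.426411
d₁ = (ln(S/K) + (r+σ²/2)T) / (σ√T) = (ln(147.59/104.41) + (0.0716+0.2473²/2)·2.9731) / 0.426411 = (0.346113 + 0.303787) / 0.426411 = 1.524115
d₂ = d₁ − σ√T = 1.524115 − 0.426411 = 1.097703
e^{−rT} = 0.808258
N(−d₁) = 0.063740,  N(−d₂) = 0.136167
V = K·e^{−rT}·N(−d₂) − S·N(−d₁) = 11.491165 − 9.407389 = 2.083776 (the quoted price), and the Black–Scholes price is strictly increasing in σ, so σ is unique

sigma = 0.2473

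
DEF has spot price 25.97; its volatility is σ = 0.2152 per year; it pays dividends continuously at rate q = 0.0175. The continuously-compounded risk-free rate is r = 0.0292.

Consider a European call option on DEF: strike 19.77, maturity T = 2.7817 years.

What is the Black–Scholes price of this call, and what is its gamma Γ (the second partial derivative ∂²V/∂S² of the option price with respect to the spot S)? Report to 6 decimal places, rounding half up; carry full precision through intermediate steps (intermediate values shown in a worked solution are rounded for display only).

σ√T = 0.2152·√2.7817 = 0.358920
d₁ = (ln(S/K) + (r−q+σ²/2)T) / (σ√T) = (ln(25.97/19.77) + (0.0292−0.0175+0.2152²/2)·2.7817) / 0.358920 = (0.272776 + 0.096958) / 0.358920 = 1.030130
d₂ = d₁ − σ√T = 1.030130 − 0.358920 = 0.671210
e^{−rT} = 0.921986
e^{−qT} = 0.952486
N(d₁) = 0.848525,  N(d₂) = 0.748957
Call price V = S·e^{−qT}·N(d₁) − K·e^{−rT}·N(d₂) = 20.989181 − 13.651724 = 7.337457
φ(d₁) = (1/√(2π))·e^{−d₁²/2} = 0.234682
Γ = e^{−qT}·φ(d₁) / (S·σ·√T) = 0.023981

price = 7.337457
Γ = 0.023981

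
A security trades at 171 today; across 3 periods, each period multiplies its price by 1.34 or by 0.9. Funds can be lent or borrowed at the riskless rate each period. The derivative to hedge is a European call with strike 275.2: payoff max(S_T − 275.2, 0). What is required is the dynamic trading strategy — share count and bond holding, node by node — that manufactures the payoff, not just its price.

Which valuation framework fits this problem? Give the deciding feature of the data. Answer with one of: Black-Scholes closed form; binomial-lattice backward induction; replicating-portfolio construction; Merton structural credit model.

framework: replicating-portfolio construction

Key observation: the mandate to exhibit the hedge at every date and state singles out the replicating-portfolio construction on the 3-period tree with factors 1.34 and 0.9 from 171.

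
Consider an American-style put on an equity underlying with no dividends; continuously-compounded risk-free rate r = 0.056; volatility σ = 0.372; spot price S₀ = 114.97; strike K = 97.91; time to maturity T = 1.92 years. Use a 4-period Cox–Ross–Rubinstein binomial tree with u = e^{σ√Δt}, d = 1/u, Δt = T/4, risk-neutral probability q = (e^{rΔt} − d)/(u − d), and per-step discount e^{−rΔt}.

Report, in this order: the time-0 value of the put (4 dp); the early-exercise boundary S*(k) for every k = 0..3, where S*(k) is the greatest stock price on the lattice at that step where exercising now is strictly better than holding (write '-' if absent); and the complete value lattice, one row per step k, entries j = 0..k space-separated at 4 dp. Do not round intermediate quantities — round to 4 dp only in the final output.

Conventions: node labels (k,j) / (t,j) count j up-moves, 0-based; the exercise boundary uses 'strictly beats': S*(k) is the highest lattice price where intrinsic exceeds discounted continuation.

Δt=0.48000, u=1.29399, d=0.77280, q=0.48820, disc=e^(-rΔt)=0.97348
k=4 terminal: V=max(K-S,0) → 56.9025 29.2468 0.0000 0.0000 0.0000
k=3: j=0 S=53.0632 intr=44.8468 cont=42.2500 V=44.8468[EX]; j=1 S=88.8493 intr=9.0607 cont=14.5716 V=14.5716[hold]; j=2 S=148.7698 intr=0.0000 cont=0.0000 V=0.0000[hold]; j=3 S=249.1011 intr=0.0000 cont=0.0000 V=0.0000[hold]  S*(3)=53.0632
k=2: j=0 S=68.6632 intr=29.2468 cont=29.2692 V=29.2692[hold]; j=1 S=114.9700 intr=0.0000 cont=7.2600 V=7.2600[hold]; j=2 S=192.5064 intr=0.0000 cont=0.0000 V=0.0000[hold]  S*(2)=-
k=1: j=0 S=88.8493 intr=9.0607 cont=18.0331 V=18.0331[hold]; j=1 S=148.7698 intr=0.0000 cont=3.6172 V=3.6172[hold]  S*(1)=-
k=0: j=0 S=114.9700 intr=0.0000 cont=10.7037 V=10.7037[hold]  S*(0)=-

price = 10.7037
boundary = - - - 53.0632
tree:
10.7037
18.0331 3.6172
29.2692 7.2600 0.0000
44.8468 14.5716 0.0000 0.0000
56.9025 29.2468 0.0000 0.0000 0.0000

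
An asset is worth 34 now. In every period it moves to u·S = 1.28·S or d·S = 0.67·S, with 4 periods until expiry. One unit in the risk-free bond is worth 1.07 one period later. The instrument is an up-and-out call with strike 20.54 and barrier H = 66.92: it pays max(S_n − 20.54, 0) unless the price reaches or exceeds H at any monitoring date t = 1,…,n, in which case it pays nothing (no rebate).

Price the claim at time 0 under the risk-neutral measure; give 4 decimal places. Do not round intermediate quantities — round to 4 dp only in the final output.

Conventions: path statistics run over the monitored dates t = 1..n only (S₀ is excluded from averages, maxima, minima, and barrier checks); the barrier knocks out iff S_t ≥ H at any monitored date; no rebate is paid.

With p* = (R−d)/(u−d) = 0.6557, sum probability × payoff across the paths and divide by R^4.
Enumerate all 2^4 = 16 price paths (U = up ×1.28, D = down ×0.67); each path with k up-moves has probability p*^k·(1−p*)^(4−k).
DDDD: M=22.7800, payoff=0.0000, prob=0.014046
UDDD: M=43.5200, payoff=0.0000, prob=0.026755
DUDD: M=29.1584, payoff=0.0000, prob=0.026755
UUDD: M=55.7056, payoff=4.4662, prob=0.050961
DDUD: M=22.7800, payoff=0.0000, prob=0.026755
UDUD: M=43.5200, payoff=4.4662, prob=0.050961
DUUD: M=37.3228, payoff=4.4662, prob=0.050961
UUUD: M=71.3032, payoff=0.0000, prob=0.097069
DDDU: M=22.7800, payoff=0.0000, prob=0.026755
UDDU: M=43.5200, payoff=4.4662, prob=0.050961
DUDU: M=29.1584, payoff=4.4662, prob=0.050961
UUDU: M=55.7056, payoff=27.2331, prob=0.097069
DDUU: M=25.0062, payoff=4.4662, prob=0.050961
UDUU: M=47.7731, payoff=27.2331, prob=0.097069
DUUU: M=47.7731, payoff=27.2331, prob=0.097069
UUUU: M=91.2681, payoff=0.0000, prob=0.184893
Price = Σ prob·payoff / R^4 = 9.296094 / 1.310796 = 7.0919

price = 7.0919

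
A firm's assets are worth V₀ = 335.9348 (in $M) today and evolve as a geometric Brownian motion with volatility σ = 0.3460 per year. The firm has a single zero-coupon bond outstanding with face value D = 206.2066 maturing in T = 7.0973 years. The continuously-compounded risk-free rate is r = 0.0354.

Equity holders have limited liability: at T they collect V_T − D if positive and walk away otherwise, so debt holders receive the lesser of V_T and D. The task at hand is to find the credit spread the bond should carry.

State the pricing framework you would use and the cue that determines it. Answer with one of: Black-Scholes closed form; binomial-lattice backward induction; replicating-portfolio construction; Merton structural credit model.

framework: Merton structural credit model

Key observation: the question is about default risk generated by asset-value dynamics against a debt face of 206.2066 — the structural framework prices exactly that.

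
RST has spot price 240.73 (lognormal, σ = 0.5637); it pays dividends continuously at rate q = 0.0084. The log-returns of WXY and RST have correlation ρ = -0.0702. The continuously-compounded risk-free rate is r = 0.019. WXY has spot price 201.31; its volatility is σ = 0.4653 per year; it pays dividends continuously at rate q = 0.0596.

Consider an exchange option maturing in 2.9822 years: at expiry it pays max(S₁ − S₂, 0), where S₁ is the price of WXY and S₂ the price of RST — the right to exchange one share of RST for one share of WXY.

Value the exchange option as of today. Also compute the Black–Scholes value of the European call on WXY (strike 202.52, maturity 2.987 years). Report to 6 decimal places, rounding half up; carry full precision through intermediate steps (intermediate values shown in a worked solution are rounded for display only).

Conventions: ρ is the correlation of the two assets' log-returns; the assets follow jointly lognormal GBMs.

exchange price = 67.558282
price(WXY call K=202.52) = 45.432712

σ_eff = √(σ₁² + σ₂² − 2ρσ₁σ₂) = √(0.4653² + 0.5637² − 2·-0.0702·0.4653·0.5637) = 0.755703
d₁ = (ln(S₁/S₂) + (q₂ − q₁ + σ_eff²/2)T) / (σ_eff√T) = (ln(201.31/240.73) + (0.0084 − 0.0596 + 0.285544)·2.9822) / 1.305027 = 0.398482
d₂ = d₁ − σ_eff√T = 0.398482 − 1.305027 = -0.906546
N(d₁) = 0.654862,  N(d₂) = 0.182324
V = S₁·e^{−q₁T}·N(d₁) − S₂·e^{−q₂T}·N(d₂) = 110.363208 − 42.804926 = 67.558282
[vanilla: WXY call K=202.52]
σ√T = 0.4653·√2.987 = 0.804175
d₁ = (ln(S/K) + (r−q+σ²/2)T) / (σ√T) = (ln(201.31/202.52) + (0.019−0.0596+0.4653²/2)·2.987) / 0.804175 = (-0.005993 + 0.202077) / 0.804175 = 0.243832
d₂ = d₁ − σ√T = 0.243832 − 0.804175 = -0.560343
e^{−rT} = 0.944827
e^{−qT} = 0.836921
N(d₁) = 0.596320,  N(d₂) = 0.287623
price = S·e^{−qT}·N(d₁) − K·e^{−rT}·N(d₂) = 100.468323 − 55.035611 = 45.432712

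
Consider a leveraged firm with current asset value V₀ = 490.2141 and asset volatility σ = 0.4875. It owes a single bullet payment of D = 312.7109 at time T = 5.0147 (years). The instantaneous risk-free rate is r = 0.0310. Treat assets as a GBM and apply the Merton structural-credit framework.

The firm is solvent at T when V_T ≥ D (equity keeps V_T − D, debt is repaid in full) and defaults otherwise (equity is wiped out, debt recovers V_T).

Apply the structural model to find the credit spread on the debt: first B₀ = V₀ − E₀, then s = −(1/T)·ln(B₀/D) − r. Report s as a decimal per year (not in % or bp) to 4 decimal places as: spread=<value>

Work the structural quantities from V₀ = 490.2141 against face 312.7109:
d₁ = [ln(V₀/D) + (r + σ²/2)T] / (σ√T)
   = [ln(490.2141/312.7109) + (0.0310 + 0.5·0.4875²)·5.0147] / (0.4875·√5.0147)
   = [0.449563 + 0.751343] / 1.091684 = 1.100049
d₂ = d₁ − σ√T = 1.100049 − 1.091684 = 0.008365
N(d₁) = 0.864345,  N(d₂) = 0.503337,  e^(−rT) = 0.856025
E₀ = V₀·N(d₁) − D·e^(−rT)·N(d₂)
   = 490.2141·0.864345 − 312.7109·0.856025·0.503337 = 288.976478
B₀ = V₀ − E₀ = 490.2141 − 288.976478 = 201.237622
spread = −(1/T)·ln(B₀/D) − r = −(1/5.0147)·ln(201.237622/312.7109) − 0.0310 = 0.05690012

spread=0.0569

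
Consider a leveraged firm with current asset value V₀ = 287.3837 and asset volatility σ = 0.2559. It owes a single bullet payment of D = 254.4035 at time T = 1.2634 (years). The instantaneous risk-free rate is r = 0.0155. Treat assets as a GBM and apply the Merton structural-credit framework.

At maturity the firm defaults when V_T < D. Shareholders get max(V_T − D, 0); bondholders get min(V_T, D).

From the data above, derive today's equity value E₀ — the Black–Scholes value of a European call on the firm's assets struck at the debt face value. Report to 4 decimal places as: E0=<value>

E0=53.2605

With assets at 287.3837 and a single debt payment of 254.4035 at 1.2634 years:
d₁ = [ln(V₀/D) + (r + σ²/2)T] / (σ√T)
   = [ln(287.3837/254.4035) + (0.0155 + 0.5·0.2559²)·1.2634] / (0.2559·√1.2634)
   = [0.121897 + 0.060949] / 0.287634 = 0.635689
d₂ = d₁ − σ√T = 0.635689 − 0.287634 = 0.348055
N(d₁) = 0.737511,  N(d₂) = 0.636101,  e^(−rT) = 0.980608
E₀ = V₀·N(d₁) − D·e^(−rT)·N(d₂)
   = 287.3837·0.737511 − 254.4035·0.980608·0.636101 = 53.260464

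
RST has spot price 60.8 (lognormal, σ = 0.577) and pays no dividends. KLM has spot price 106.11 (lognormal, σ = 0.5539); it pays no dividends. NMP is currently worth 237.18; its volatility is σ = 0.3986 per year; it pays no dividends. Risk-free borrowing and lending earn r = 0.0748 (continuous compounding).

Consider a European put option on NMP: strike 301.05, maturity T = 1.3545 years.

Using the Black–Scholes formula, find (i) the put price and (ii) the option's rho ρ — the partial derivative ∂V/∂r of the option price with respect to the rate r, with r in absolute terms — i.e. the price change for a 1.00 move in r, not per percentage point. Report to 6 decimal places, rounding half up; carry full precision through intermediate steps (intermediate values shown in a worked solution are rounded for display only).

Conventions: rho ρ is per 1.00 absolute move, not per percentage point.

σ√T = 0.3986·√1.3545 = 0.463903
d₁ = (ln(S/K) + (r+σ²/2)T) / (σ√T) = (ln(237.18/301.05) + (0.0748+0.3986²/2)·1.3545) / 0.463903 = (-0.238457 + 0.208919) / 0.463903 = -0.063672
d₂ = d₁ − σ√T = -0.063672 − 0.463903 = -0.527575
e^{−rT} = 0.903647
N(−d₁) = 0.525384,  N(−d₂) = 0.701103
Put price V = K·e^{−rT}·N(−d₂) − S·N(−d₁) = 190.730006 − 124.610649 = 66.119357
ρ = −K·T·e^{−rT}·N(−d₂) = -258.343793

price = 66.119357
ρ = -258.343793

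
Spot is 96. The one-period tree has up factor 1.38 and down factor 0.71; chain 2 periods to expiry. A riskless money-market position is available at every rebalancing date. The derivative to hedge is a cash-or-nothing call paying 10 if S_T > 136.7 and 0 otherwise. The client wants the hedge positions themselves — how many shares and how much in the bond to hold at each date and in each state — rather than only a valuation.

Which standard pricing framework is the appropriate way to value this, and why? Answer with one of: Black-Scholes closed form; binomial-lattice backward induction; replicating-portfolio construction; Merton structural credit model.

Key observation: since the answer must list Δ and B at each node of the 1.38/0.71 lattice on 96, the replicating-portfolio method — solving the two-state system at every node — is the one that applies.

framework: replicating-portfolio construction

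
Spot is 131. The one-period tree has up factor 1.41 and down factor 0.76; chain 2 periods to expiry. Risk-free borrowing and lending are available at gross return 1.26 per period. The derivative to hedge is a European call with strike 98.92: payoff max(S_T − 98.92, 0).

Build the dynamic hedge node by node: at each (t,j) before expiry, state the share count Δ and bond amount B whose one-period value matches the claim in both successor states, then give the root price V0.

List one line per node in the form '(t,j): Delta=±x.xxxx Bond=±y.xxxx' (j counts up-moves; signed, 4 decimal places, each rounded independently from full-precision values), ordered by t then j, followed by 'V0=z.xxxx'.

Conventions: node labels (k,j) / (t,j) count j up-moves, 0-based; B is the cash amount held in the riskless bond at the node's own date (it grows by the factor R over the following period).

(0,0): Delta=0.9500 Bond=-54.9755
(1,0): Delta=0.6407 Bond=-38.4729
(1,1): Delta=1.0000 Bond=-78.5079
V0=69.4722

Arbitrage-free pricing uses the up-move probability p* = (R−d)/(u−d) = 0.7692, discounting each step at R = 1.26.
At maturity the claim pays: V(2,0)=0.0000, V(2,1)=41.4596, V(2,2)=161.5211
Node (1,0) S=99.5600: V=(p*·41.4596+(1−p*)·0.0000)/1.26=25.3111; Δ=(41.4596−0.0000)/(140.3796−75.6656)=0.6407; B=V−Δ·S=-38.4729
Node (1,1) S=184.7100: V=(p*·161.5211+(1−p*)·41.4596)/1.26=106.2021; Δ=(161.5211−41.4596)/(260.4411−140.3796)=1.0000; B=V−Δ·S=-78.5079
Node (0,0) S=131.0000: V=(p*·106.2021+(1−p*)·25.3111)/1.26=69.4722; Δ=(106.2021−25.3111)/(184.7100−99.5600)=0.9500; B=V−Δ·S=-54.9755
Verification: the root portfolio costs Δ(0,0)·S0 + B(0,0) = 69.4722, matching V0.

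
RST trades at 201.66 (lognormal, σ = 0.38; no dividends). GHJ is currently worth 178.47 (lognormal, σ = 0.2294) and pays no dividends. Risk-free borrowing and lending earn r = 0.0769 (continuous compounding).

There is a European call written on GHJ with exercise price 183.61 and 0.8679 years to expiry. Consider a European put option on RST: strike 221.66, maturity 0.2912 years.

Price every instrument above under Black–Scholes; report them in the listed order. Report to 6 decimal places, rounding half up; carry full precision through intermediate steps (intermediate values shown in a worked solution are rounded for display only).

price(GHJ call K=183.61) = 18.497034
price(RST put K=221.66) = 25.673281

[GHJ call K=183.61]
σ√T = 0.2294·√0.8679 = 0.213712
d₁ = (ln(S/K) + (r+σ²/2)T) / (σ√T) = (ln(178.47/183.61) + (0.0769+0.2294²/2)·0.8679) / 0.213712 = (-0.028393 + 0.089578) / 0.213712 = 0.286294
d₂ = d₁ − σ√T = 0.286294 − 0.213712 = 0.072583
e^{−rT} = 0.935437
N(d₁) = 0.612674,  N(d₂) = 0.528931
price = S·N(d₁) − K·e^{−rT}·N(d₂) = 109.343862 − 90.846827 = 18.497034
[RST put K=221.66]
σ√T = 0.38·√0.2912 = 0.205059
d₁ = (ln(S/K) + (r+σ²/2)T) / (σ√T) = (ln(201.66/221.66) + (0.0769+0.38²/2)·0.2912) / 0.205059 = (-0.094562 + 0.043418) / 0.205059 = -0.249409
d₂ = d₁ − σ√T = -0.249409 − 0.205059 = -0.454468
e^{−rT} = 0.977856
N(−d₁) = 0.598478,  N(−d₂) = 0.675254
price = K·e^{−rT}·N(−d₂) − S·N(−d₁) = 146.362324 − 120.689043 = 25.673281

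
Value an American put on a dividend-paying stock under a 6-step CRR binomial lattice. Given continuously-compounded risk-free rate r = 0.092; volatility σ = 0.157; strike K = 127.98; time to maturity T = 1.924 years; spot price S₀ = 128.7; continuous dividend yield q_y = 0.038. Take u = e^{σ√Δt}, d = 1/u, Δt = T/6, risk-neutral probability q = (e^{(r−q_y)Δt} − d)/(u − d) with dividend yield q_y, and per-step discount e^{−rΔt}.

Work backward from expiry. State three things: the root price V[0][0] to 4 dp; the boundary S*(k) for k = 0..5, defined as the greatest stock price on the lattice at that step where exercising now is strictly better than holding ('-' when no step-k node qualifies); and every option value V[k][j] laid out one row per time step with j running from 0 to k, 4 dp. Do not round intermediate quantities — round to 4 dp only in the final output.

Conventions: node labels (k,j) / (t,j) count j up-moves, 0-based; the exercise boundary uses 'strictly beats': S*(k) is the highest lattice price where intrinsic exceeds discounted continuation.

price = 6.1300
boundary = - - 107.7349 98.5702 107.7349 117.7518
tree:
6.1300
11.3404 2.6115
20.2451 5.3723 0.7142
29.4098 10.6915 1.7343 0.0000
37.7949 20.2451 4.2118 0.0000 0.0000
45.4668 29.4098 10.2282 0.0000 0.0000 0.0000
52.4860 37.7949 20.2451 0.0000 0.0000 0.0000 0.0000

Δt=0.32067, u=1.09298, d=0.91493, q=0.57589, disc=e^(-rΔt)=0.97093
k=6 terminal: V=max(K-S,0) → 52.4860 37.7949 20.2451 0.0000 0.0000 0.0000 0.0000
k=5: j=0 S=82.5132 intr=45.4668 cont=42.7457 V=45.4668[EX]; j=1 S=98.5702 intr=29.4098 cont=26.8832 V=29.4098[EX]; j=2 S=117.7518 intr=10.2282 cont=8.3365 V=10.2282[EX]; j=3 S=140.6661 intr=0.0000 cont=0.0000 V=0.0000[hold]; j=4 S=168.0395 intr=0.0000 cont=0.0000 V=0.0000[hold]; j=5 S=200.7398 intr=0.0000 cont=0.0000 V=0.0000[hold]  S*(5)=117.7518
k=4: j=0 S=90.1851 intr=37.7949 cont=35.1668 V=37.7949[EX]; j=1 S=107.7349 intr=20.2451 cont=17.8294 V=20.2451[EX]; j=2 S=128.7000 intr=0.0000 cont=4.2118 V=4.2118[hold]; j=3 S=153.7448 intr=0.0000 cont=0.0000 V=0.0000[hold]; j=4 S=183.6633 intr=0.0000 cont=0.0000 V=0.0000[hold]  S*(4)=107.7349
k=3: j=0 S=98.5702 intr=29.4098 cont=26.8832 V=29.4098[EX]; j=1 S=117.7518 intr=10.2282 cont=10.6915 V=10.6915[hold]; j=2 S=140.6661 intr=0.0000 cont=1.7343 V=1.7343[hold]; j=3 S=168.0395 intr=0.0000 cont=0.0000 V=0.0000[hold]  S*(3)=98.5702
k=2: j=0 S=107.7349 intr=20.2451 cont=18.0885 V=20.2451[EX]; j=1 S=128.7000 intr=0.0000 cont=5.3723 V=5.3723[hold]; j=2 S=153.7448 intr=0.0000 cont=0.7142 V=0.7142[hold]  S*(2)=107.7349
k=1: j=0 S=117.7518 intr=10.2282 cont=11.3404 V=11.3404[hold]; j=1 S=140.6661 intr=0.0000 cont=2.6115 V=2.6115[hold]  S*(1)=-
k=0: j=0 S=128.7000 intr=0.0000 cont=6.1300 V=6.1300[hold]  S*(0)=-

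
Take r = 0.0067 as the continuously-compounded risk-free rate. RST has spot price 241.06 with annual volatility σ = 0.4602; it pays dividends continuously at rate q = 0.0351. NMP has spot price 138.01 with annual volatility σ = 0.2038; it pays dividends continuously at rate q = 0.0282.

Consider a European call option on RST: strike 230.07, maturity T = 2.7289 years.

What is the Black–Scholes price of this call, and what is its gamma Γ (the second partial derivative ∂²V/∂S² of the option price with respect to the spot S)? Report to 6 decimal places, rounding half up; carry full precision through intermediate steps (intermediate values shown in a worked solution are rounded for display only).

price = 62.503634
Γ = 0.001867

σ√T = 0.4602·√2.7289 = 0.760222
d₁ = (ln(S/K) + (r−q+σ²/2)T) / (σ√T) = (ln(241.06/230.07) + (0.0067−0.0351+0.4602²/2)·2.7289) / 0.760222 = (0.046662 + 0.211468) / 0.760222 = 0.339546
d₂ = d₁ − σ√T = 0.339546 − 0.760222 = -0.420676
e^{−rT} = 0.981883
e^{−qT} = 0.908660
N(d₁) = 0.632901,  N(d₂) = 0.336996
Call price V = S·e^{−qT}·N(d₁) − K·e^{−rT}·N(d₂) = 138.631560 − 76.127926 = 62.503634
φ(d₁) = (1/√(2π))·e^{−d₁²/2} = 0.376595
Γ = e^{−qT}·φ(d₁) / (S·σ·√T) = 0.001867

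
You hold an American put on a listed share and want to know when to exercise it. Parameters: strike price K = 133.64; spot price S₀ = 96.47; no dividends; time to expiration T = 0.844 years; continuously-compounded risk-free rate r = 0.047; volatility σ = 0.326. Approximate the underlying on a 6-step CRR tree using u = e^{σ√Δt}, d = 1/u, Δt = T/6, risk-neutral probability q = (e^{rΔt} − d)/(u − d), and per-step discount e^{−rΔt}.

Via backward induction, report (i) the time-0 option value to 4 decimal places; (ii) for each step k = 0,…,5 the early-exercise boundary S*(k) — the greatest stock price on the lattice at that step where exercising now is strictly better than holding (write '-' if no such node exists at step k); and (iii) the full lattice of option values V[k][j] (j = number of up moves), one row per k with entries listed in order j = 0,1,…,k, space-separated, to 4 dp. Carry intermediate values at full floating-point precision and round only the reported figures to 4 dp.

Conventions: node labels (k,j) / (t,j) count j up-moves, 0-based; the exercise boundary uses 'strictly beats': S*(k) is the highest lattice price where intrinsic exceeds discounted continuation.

Δt=0.14067  u=1.13006  d=0.88491  q=0.49653  discount=0.99341
step 6 (expiry): payoffs max(K−S,0) = 87.3177 74.4851 58.0975 37.1700 10.4450 0.0000 0.0000
step 5: (k=5,j=0): S=52.3468, K−S=81.2932, hold=80.4125 ⇒ V=81.2932 exercise | (k=5,j=1): S=66.8484, K−S=66.7916, hold=65.9110 ⇒ V=66.7916 exercise | (k=5,j=2): S=85.3674, K−S=48.2726, hold=47.3920 ⇒ V=48.2726 exercise | (k=5,j=3): S=109.0166, K−S=24.6234, hold=23.7428 ⇒ V=24.6234 exercise | (k=5,j=4): S=139.2174, K−S=0.0000, hold=5.2241 ⇒ V=5.2241 continue | (k=5,j=5): S=177.7846, K−S=0.0000, hold=0.0000 ⇒ V=0.0000 continue  boundary S*=109.0166
step 4: (k=4,j=0): S=59.1549, K−S=74.4851, hold=73.6045 ⇒ V=74.4851 exercise | (k=4,j=1): S=75.5425, K−S=58.0975, hold=57.2168 ⇒ V=58.0975 exercise | (k=4,j=2): S=96.4700, K−S=37.1700, hold=36.2894 ⇒ V=37.1700 exercise | (k=4,j=3): S=123.1950, K−S=10.4450, hold=14.8923 ⇒ V=14.8923 continue | (k=4,j=4): S=157.3236, K−S=0.0000, hold=2.6129 ⇒ V=2.6129 continue  boundary S*=96.4700
step 3: (k=3,j=0): S=66.8484, K−S=66.7916, hold=65.9110 ⇒ V=66.7916 exercise | (k=3,j=1): S=85.3674, K−S=48.2726, hold=47.3920 ⇒ V=48.2726 exercise | (k=3,j=2): S=109.0166, K−S=24.6234, hold=25.9364 ⇒ V=25.9364 continue | (k=3,j=3): S=139.2174, K−S=0.0000, hold=8.7372 ⇒ V=8.7372 continue  boundary S*=85.3674
step 2: (k=2,j=0): S=75.5425, K−S=58.0975, hold=57.2168 ⇒ V=58.0975 exercise | (k=2,j=1): S=96.4700, K−S=37.1700, hold=36.9370 ⇒ V=37.1700 exercise | (k=2,j=2): S=123.1950, K−S=10.4450, hold=17.2819 ⇒ V=17.2819 continue  boundary S*=96.4700
step 1: (k=1,j=0): S=85.3674, K−S=48.2726, hold=47.3920 ⇒ V=48.2726 exercise | (k=1,j=1): S=109.0166, K−S=24.6234, hold=27.1151 ⇒ V=27.1151 continue  boundary S*=85.3674
step 0: (k=0,j=0): S=96.4700, K−S=37.1700, hold=37.5184 ⇒ V=37.5184 continue  boundary S*=-

price = 37.5184
boundary = - 85.3674 96.4700 85.3674 96.4700 109.0166
tree:
37.5184
48.2726 27.1151
58.0975 37.1700 17.2819
66.7916 48.2726 25.9364 8.7372
74.4851 58.0975 37.1700 14.8923 2.6129
81.2932 66.7916 48.2726 24.6234 5.2241 0.0000
87.3177 74.4851 58.0975 37.1700 10.4450 0.0000 0.0000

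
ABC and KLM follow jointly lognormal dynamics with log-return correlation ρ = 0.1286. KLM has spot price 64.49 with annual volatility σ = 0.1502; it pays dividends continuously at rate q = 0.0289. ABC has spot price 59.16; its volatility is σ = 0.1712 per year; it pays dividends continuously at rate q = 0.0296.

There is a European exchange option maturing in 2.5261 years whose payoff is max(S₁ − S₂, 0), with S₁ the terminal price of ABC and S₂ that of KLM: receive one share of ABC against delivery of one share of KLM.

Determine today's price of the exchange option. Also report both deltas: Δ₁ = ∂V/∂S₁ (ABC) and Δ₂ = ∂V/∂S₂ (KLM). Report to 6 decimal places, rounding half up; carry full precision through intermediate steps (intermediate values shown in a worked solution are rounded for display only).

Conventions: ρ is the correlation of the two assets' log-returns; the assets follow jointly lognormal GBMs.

σ_eff = √(σ₁² + σ₂² − 2ρσ₁σ₂) = √(0.1712² + 0.1502² − 2·0.1286·0.1712·0.1502) = 0.212734
d₁ = (ln(S₁/S₂) + (q₂ − q₁ + σ_eff²/2)T) / (σ_eff√T) = (ln(59.16/64.49) + (0.0289 − 0.0296 + 0.022628)·2.5261) / 0.338113 = -0.091308
d₂ = d₁ − σ_eff√T = -0.091308 − 0.338113 = -0.429421
N(d₁) = 0.463624,  N(d₂) = 0.333808
V = S₁·e^{−q₁T}·N(d₁) − S₂·e^{−q₂T}·N(d₂) = 25.451926 − 20.011706 = 5.440220
Key observation: pricing in KLM-units makes this a unit-strike call on the ratio S₁/S₂ — the risk-free rate cancels and cannot affect the value.
Δ₁ = e^{−q₁T}·N(d₁) = 0.430222;  Δ₂ = −e^{−q₂T}·N(d₂) = -0.310307

exchange price = 5.440220
Δ1 = 0.430222
Δ2 = -0.310307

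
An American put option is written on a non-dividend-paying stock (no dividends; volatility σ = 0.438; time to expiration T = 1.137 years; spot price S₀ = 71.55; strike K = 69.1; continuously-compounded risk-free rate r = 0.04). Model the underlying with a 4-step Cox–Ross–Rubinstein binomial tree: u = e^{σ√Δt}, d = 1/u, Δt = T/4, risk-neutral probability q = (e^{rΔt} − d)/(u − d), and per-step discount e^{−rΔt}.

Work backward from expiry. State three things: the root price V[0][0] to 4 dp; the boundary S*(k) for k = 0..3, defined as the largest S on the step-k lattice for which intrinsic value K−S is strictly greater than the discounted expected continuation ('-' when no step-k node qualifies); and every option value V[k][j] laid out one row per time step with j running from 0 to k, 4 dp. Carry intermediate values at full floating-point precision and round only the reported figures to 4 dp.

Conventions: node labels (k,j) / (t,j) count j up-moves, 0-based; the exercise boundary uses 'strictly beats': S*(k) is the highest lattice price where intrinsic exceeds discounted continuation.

price = 10.0421
boundary = - - 44.8515 35.5108
tree:
10.0421
15.9122 3.5656
24.2485 6.7554 0.0000
33.5892 12.7988 0.0000 0.0000
40.9846 24.2485 0.0000 0.0000 0.0000

Δt=0.28425, u=1.26304, d=0.79174, q=0.46615, disc=e^(-rΔt)=0.98869
k=4 terminal: V=max(K-S,0) → 40.9846 24.2485 0.0000 0.0000 0.0000
k=3: j=0 S=35.5108 intr=33.5892 cont=32.8080 V=33.5892[EX]; j=1 S=56.6491 intr=12.4509 cont=12.7988 V=12.7988[hold]; j=2 S=90.3704 intr=0.0000 cont=0.0000 V=0.0000[hold]; j=3 S=144.1648 intr=0.0000 cont=0.0000 V=0.0000[hold]  S*(3)=35.5108
k=2: j=0 S=44.8515 intr=24.2485 cont=23.6277 V=24.2485[EX]; j=1 S=71.5500 intr=0.0000 cont=6.7554 V=6.7554[hold]; j=2 S=114.1413 intr=0.0000 cont=0.0000 V=0.0000[hold]  S*(2)=44.8515
k=1: j=0 S=56.6491 intr=12.4509 cont=15.9122 V=15.9122[hold]; j=1 S=90.3704 intr=0.0000 cont=3.5656 V=3.5656[hold]  S*(1)=-
k=0: j=0 S=71.5500 intr=0.0000 cont=10.0421 V=10.0421[hold]  S*(0)=-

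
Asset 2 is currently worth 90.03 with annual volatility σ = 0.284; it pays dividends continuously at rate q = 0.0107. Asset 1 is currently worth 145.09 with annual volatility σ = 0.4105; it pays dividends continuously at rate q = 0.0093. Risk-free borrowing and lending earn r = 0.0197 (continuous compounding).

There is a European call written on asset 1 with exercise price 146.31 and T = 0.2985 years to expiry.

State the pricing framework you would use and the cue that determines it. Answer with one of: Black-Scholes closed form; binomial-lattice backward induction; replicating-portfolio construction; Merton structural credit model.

Key observation: with asset 1 following a GBM at constant σ and r, the European call struck at 146.31 prices in closed form — nothing here needs a stepwise model or a balance sheet.

framework: Black-Scholes closed form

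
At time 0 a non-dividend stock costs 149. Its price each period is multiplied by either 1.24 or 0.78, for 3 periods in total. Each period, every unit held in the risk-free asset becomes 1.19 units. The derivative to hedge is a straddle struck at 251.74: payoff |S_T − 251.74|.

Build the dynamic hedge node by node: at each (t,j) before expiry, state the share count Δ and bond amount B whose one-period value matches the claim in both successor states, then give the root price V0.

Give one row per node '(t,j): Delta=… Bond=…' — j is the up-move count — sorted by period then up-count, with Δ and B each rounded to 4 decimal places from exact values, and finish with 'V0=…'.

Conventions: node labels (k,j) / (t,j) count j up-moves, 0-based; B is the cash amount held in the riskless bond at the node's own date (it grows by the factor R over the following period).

(0,0): Delta=-0.4705 Bond=97.6721
(1,0): Delta=-1.0000 Bond=177.7699
(1,1): Delta=-0.4299 Bond=108.7249
(2,0): Delta=-1.0000 Bond=211.5462
(2,1): Delta=-1.0000 Bond=211.5462
(2,2): Delta=-0.3861 Bond=119.3627
V0=27.5697

Since d<R<u, set p* = (R−d)/(u−d) = 0.8913; price each node as the discounted p*-expectation of its children.
Payoffs at expiry: V(3,0)=181.0318, V(3,1)=139.3320, V(3,2)=73.0401, V(3,3)=32.3470
  t=2,j=0: stock 90.6516 → up 112.4080 (V=139.3320), down 70.7082 (V=181.0318). Price 120.8946; hedge Δ=-1.0000, bond B=211.5462.
  t=2,j=1: stock 144.1128 → up 178.6999 (V=73.0401), down 112.4080 (V=139.3320). Price 67.4334; hedge Δ=-1.0000, bond B=211.5462.
  t=2,j=2: stock 229.1024 → up 284.0870 (V=32.3470), down 178.6999 (V=73.0401). Price 30.8993; hedge Δ=-0.3861, bond B=119.3627.
  t=1,j=0: stock 116.2200 → up 144.1128 (V=67.4334), down 90.6516 (V=120.8946). Price 61.5499; hedge Δ=-1.0000, bond B=177.7699.
  t=1,j=1: stock 184.7600 → up 229.1024 (V=30.8993), down 144.1128 (V=67.4334). Price 29.3028; hedge Δ=-0.4299, bond B=108.7249.
  t=0,j=0: stock 149.0000 → up 184.7600 (V=29.3028), down 116.2200 (V=61.5499). Price 27.5697; hedge Δ=-0.4705, bond B=97.6721.
Check: Δ(0,0)·S0 + B(0,0) = 27.5697 = V0.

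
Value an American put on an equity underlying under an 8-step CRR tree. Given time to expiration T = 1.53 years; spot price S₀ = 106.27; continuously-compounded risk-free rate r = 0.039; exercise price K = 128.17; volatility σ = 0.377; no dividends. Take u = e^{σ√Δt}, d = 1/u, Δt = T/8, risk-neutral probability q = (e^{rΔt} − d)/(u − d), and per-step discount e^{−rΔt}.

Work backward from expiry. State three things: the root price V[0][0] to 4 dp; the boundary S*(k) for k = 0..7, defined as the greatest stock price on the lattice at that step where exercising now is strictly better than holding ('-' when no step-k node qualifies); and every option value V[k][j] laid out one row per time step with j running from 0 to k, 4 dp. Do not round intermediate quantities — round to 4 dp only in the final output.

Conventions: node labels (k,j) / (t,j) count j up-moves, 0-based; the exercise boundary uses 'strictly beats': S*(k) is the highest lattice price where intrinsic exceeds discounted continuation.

price = 30.9213
boundary = - - 76.4199 64.8043 76.4199 64.8043 76.4199 90.1174
tree:
30.9213
40.6404 20.9353
51.7501 29.3077 12.2442
63.3657 39.6887 18.5837 5.6073
73.2157 51.7501 27.3164 9.4681 1.5366
81.5685 63.3657 38.5679 15.6241 2.9856 0.0000
88.6518 73.2157 51.7501 24.9711 5.8010 0.0000 0.0000
94.6584 81.5685 63.3657 38.0526 11.2713 0.0000 0.0000 0.0000
99.7520 88.6518 73.2157 51.7501 21.9000 0.0000 0.0000 0.0000 0.0000

Δt=0.19125, u=1.17924, d=0.84800, q=0.48148, disc=e^(-rΔt)=0.99257
k=8 terminal: V=max(K-S,0) → 99.7520 88.6518 73.2157 51.7501 21.9000 0.0000 0.0000 0.0000 0.0000
k=7: j=0 S=33.5116 intr=94.6584 cont=93.7060 V=94.6584[EX]; j=1 S=46.6015 intr=81.5685 cont=80.6161 V=81.5685[EX]; j=2 S=64.8043 intr=63.3657 cont=62.4132 V=63.3657[EX]; j=3 S=90.1174 intr=38.0526 cont=37.1002 V=38.0526[EX]; j=4 S=125.3178 intr=2.8522 cont=11.2713 V=11.2713[hold]; j=5 S=174.2679 intr=0.0000 cont=0.0000 V=0.0000[hold]; j=6 S=242.3381 intr=0.0000 cont=0.0000 V=0.0000[hold]; j=7 S=336.9971 intr=0.0000 cont=0.0000 V=0.0000[hold]  S*(7)=90.1174
k=6: j=0 S=39.5182 intr=88.6518 cont=87.6993 V=88.6518[EX]; j=1 S=54.9543 intr=73.2157 cont=72.2632 V=73.2157[EX]; j=2 S=76.4199 intr=51.7501 cont=50.7977 V=51.7501[EX]; j=3 S=106.2700 intr=21.9000 cont=24.9711 V=24.9711[hold]; j=4 S=147.7798 intr=0.0000 cont=5.8010 V=5.8010[hold]; j=5 S=205.5036 intr=0.0000 cont=0.0000 V=0.0000[hold]; j=6 S=285.7748 intr=0.0000 cont=0.0000 V=0.0000[hold]  S*(6)=76.4199
k=5: j=0 S=46.6015 intr=81.5685 cont=80.6161 V=81.5685[EX]; j=1 S=64.8043 intr=63.3657 cont=62.4132 V=63.3657[EX]; j=2 S=90.1174 intr=38.0526 cont=38.5679 V=38.5679[hold]; j=3 S=125.3178 intr=2.8522 cont=15.6241 V=15.6241[hold]; j=4 S=174.2679 intr=0.0000 cont=2.9856 V=2.9856[hold]; j=5 S=242.3381 intr=0.0000 cont=0.0000 V=0.0000[hold]  S*(5)=64.8043
k=4: j=0 S=54.9543 intr=73.2157 cont=72.2632 V=73.2157[EX]; j=1 S=76.4199 intr=51.7501 cont=51.0439 V=51.7501[EX]; j=2 S=106.2700 intr=21.9000 cont=27.3164 V=27.3164[hold]; j=3 S=147.7798 intr=0.0000 cont=9.4681 V=9.4681[hold]; j=4 S=205.5036 intr=0.0000 cont=1.5366 V=1.5366[hold]  S*(4)=76.4199
k=3: j=0 S=64.8043 intr=63.3657 cont=62.4132 V=63.3657[EX]; j=1 S=90.1174 intr=38.0526 cont=39.6887 V=39.6887[hold]; j=2 S=125.3178 intr=2.8522 cont=18.5837 V=18.5837[hold]; j=3 S=174.2679 intr=0.0000 cont=5.6073 V=5.6073[hold]  S*(3)=64.8043
k=2: j=0 S=76.4199 intr=51.7501 cont=51.5796 V=51.7501[EX]; j=1 S=106.2700 intr=21.9000 cont=29.3077 V=29.3077[hold]; j=2 S=147.7798 intr=0.0000 cont=12.2442 V=12.2442[hold]  S*(2)=76.4199
k=1: j=0 S=90.1174 intr=38.0526 cont=40.6404 V=40.6404[hold]; j=1 S=125.3178 intr=2.8522 cont=20.9353 V=20.9353[hold]  S*(1)=-
k=0: j=0 S=106.2700 intr=21.9000 cont=30.9213 V=30.9213[hold]  S*(0)=-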